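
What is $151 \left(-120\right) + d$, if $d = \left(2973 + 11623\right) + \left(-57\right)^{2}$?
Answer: $-275$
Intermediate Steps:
$d = 17845$ ($d = 14596 + 3249 = 17845$)
$151 \left(-120\right) + d = 151 \left(-120\right) + 17845 = -18120 + 17845 = -275$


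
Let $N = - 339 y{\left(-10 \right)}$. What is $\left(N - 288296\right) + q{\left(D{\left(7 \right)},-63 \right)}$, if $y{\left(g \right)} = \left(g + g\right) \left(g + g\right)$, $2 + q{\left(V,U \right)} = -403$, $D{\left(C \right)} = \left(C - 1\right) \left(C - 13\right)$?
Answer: $-424301$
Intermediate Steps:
$D{\left(C \right)} = \left(-1 + C\right) \left(-13 + C\right)$
$q{\left(V,U \right)} = -405$ ($q{\left(V,U \right)} = -2 - 403 = -405$)
$y{\left(g \right)} = 4 g^{2}$ ($y{\left(g \right)} = 2 g 2 g = 4 g^{2}$)
$N = -135600$ ($N = - 339 \cdot 4 \left(-10\right)^{2} = - 339 \cdot 4 \cdot 100 = \left(-339\right) 400 = -135600$)
$\left(N - 288296\right) + q{\left(D{\left(7 \right)},-63 \right)} = \left(-135600 - 288296\right) - 405 = -423896 - 405 = -424301$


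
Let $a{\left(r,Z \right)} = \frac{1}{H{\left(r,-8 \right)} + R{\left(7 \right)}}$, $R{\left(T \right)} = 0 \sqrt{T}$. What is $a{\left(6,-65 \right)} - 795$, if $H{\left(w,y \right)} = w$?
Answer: $- \frac{4769}{6} \approx -794.83$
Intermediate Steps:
$R{\left(T \right)} = 0$
$a{\left(r,Z \right)} = \frac{1}{r}$ ($a{\left(r,Z \right)} = \frac{1}{r + 0} = \frac{1}{r}$)
$a{\left(6,-65 \right)} - 795 = \frac{1}{6} - 795 = - \frac{4769}{6}$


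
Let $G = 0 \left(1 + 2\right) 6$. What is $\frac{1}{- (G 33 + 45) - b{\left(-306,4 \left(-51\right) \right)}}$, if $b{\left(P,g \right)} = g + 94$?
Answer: $\frac{1}{65} \approx 0.015385$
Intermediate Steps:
$b{\left(P,g \right)} = 94 + g$
$G = 0$ ($G = 0 \cdot 3 \cdot 6 = 0 \cdot 6 = 0$)
$\frac{1}{- (G 33 + 45) - b{\left(-306,4 \left(-51\right) \right)}} = \frac{1}{- (0 \cdot 33 + 45) - \left(94 + 4 \left(-51\right)\right)} = \frac{1}{- (0 + 45) - \left(94 - 204\right)} = \frac{1}{\left(-1\right) 45 - -110} = \frac{1}{-45 + 110} = \frac{1}{65}$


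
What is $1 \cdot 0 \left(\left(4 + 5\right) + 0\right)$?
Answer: $0$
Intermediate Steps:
$1 \cdot 0 \left(\left(4 + 5\right) + 0\right) = 0 \left(9 + 0\right) = 0 \cdot 9 = 0$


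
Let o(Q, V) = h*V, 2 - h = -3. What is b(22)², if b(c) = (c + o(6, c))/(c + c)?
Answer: 9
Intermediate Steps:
h = 5 (h = 2 - 1*(-3) = 2 + 3 = 5)
o(Q, V) = 5*V
b(c) = 3 (b(c) = (c + 5*c)/(c + c) = (6*c)/((2*c)) = (6*c)*(1/(2*c)) = 3)
b(22)² = 3² = 9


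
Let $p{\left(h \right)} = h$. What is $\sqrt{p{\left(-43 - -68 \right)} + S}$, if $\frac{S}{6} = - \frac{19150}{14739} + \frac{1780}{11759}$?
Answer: $\frac{\sqrt{209178562169445}}{3398351} \approx 4.2559$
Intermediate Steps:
$S = - \frac{397898860}{57771967}$ ($S = 6 \left(- \frac{19150}{14739} + \frac{1780}{11759}\right) = 6 \left(- \frac{198949430}{173315901}\right) = - \frac{397898860}{57771967} \approx -6.8874$)
$\sqrt{p{\left(-43 - -68 \right)} + S} = \sqrt{\left(-43 - -68\right) - \frac{397898860}{57771967}} = \sqrt{\left(-43 + 68\right) - \frac{397898860}{57771967}} = \sqrt{25 - \frac{397898860}{57771967}} = \sqrt{\frac{1046400315}{57771967}} = \frac{\sqrt{209178562169445}}{3398351}$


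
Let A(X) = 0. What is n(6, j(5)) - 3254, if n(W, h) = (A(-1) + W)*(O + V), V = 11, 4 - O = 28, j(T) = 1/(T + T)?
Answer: -3332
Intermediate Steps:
j(T) = 1/(2*T)
O = -24 (O = 4 - 1*28 = 4 - 28 = -24)
n(W, h) = -13*W (n(W, h) = (0 + W)*(-24 + 11) = W*(-13) = -13*W)
n(6, j(5)) - 3254 = -13*6 - 3254 = -78 - 3254 = -3332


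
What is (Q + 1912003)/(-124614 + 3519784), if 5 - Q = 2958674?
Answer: -523333/1697585 ≈ -0.30828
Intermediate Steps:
Q = -2958669 (Q = 5 - 1*2958674 = 5 - 2958674 = -2958669)
(Q + 1912003)/(-124614 + 3519784) = (-2958669 + 1912003)/(-124614 + 3519784) = -1046666/3395170 = -1046666*1/3395170 = -523333/1697585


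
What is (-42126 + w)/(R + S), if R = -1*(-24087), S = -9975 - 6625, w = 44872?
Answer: 2746/7487 ≈ 0.36677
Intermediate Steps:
S = -16600
R = 24087
(-42126 + w)/(R + S) = (-42126 + 44872)/(24087 - 16600) = 2746/7487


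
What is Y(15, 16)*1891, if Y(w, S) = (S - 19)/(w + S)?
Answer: -183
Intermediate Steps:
Y(w, S) = (-19 + S)/(S + w)
Y(15, 16)*1891 = ((-19 + 16)/(16 + 15))*1891 = (-3/31)*1891 = ((1/31)*(-3))*1891 = -3/31*1891 = -183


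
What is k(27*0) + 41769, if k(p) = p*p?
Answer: 41769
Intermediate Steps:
k(p) = p²
k(27*0) + 41769 = (27*0)² + 41769 = 0² + 41769 = 0 + 41769 = 41769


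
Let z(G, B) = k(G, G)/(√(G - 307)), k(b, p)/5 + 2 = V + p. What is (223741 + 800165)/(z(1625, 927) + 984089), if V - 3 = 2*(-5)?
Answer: 221339347415602/212732033914913 - 1378860080*√1318/212732033914913 ≈ 1.0402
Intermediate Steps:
V = -7 (V = 3 + 2*(-5) = 3 - 10 = -7)
k(b, p) = -45 + 5*p (k(b, p) = -10 + 5*(-7 + p) = -10 + (-35 + 5*p) = -45 + 5*p)
z(G, B) = (-45 + 5*G)/√(-307 + G) (z(G, B) = (-45 + 5*G)/(√(G - 307)) = (-45 + 5*G)/(√(-307 + G)) = (-45 + 5*G)/√(-307 + G))
(223741 + 800165)/(z(1625, 927) + 984089) = (223741 + 800165)/(5*(-9 + 1625)/√(-307 + 1625) + 984089) = 1023906/(5*1616/√1318 + 984089) = 1023906/(5*(√1318/1318)*1616 + 984089) = 1023906/(4040*√1318/659 + 984089) = 1023906/(984089 + 4040*√1318/659)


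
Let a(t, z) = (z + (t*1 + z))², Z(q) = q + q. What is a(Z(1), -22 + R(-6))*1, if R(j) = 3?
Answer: 1296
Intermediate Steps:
Z(q) = 2*q
a(t, z) = (t + 2*z)² (a(t, z) = (z + (t + z))² = (t + 2*z)²)
a(Z(1), -22 + R(-6))*1 = (2*1 + 2*(-22 + 3))²*1 = (2 + 2*(-19))²*1 = (2 - 38)²*1 = (-36)²*1 = 1296*1 = 1296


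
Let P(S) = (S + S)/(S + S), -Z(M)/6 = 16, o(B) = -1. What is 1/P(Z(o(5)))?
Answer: 1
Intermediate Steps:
Z(M) = -96 (Z(M) = -6*16 = -96)
P(S) = 1 (P(S) = (2*S)/((2*S)) = (2*S)*(1/(2*S)) = 1)
1/P(Z(o(5))) = 1/1 = 1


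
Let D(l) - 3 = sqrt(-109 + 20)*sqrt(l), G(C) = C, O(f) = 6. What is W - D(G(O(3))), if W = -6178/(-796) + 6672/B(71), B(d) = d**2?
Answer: 12208151/2006318 - I*sqrt(534) ≈ 6.0849 - 23.108*I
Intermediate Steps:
W = 18227105/2006318 (W = -6178/(-796) + 6672/(71**2) = -6178*(-1/796) + 6672/5041 = 3089/398 + 6672*(1/5041) = 3089/398 + 6672/5041 = 18227105/2006318 ≈ 9.0849)
D(l) = 3 + I*sqrt(89)*sqrt(l) (D(l) = 3 + sqrt(-109 + 20)*sqrt(l) = 3 + sqrt(-89)*sqrt(l) = 3 + (I*sqrt(89))*sqrt(l) = 3 + I*sqrt(89)*sqrt(l))
W - D(G(O(3))) = 18227105/2006318 - (3 + I*sqrt(89)*sqrt(6)) = 18227105/2006318 - (3 + I*sqrt(534)) = 18227105/2006318 + (-3 - I*sqrt(534)) = 12208151/2006318 - I*sqrt(534)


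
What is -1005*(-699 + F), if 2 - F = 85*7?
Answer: 1298460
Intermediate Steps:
F = -593 (F = 2 - 85*7 = 2 - 1*595 = 2 - 595 = -593)
-1005*(-699 + F) = -1005*(-699 - 593) = -1005*(-1292) = 1298460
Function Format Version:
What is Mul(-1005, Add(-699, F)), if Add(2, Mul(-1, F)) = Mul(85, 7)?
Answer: 1298460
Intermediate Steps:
F = -593 (F = Add(2, Mul(-1, Mul(85, 7))) = Add(2, Mul(-1, 595)) = Add(2, -595) = -593)
Mul(-1005, Add(-699, F)) = Mul(-1005, Add(-699, -593)) = Mul(-1005, -1292) = 1298460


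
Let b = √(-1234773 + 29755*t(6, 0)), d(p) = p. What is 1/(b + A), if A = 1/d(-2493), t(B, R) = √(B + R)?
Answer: -1/(1/2493 - I*√(1234773 - 29755*√6)) ≈ -3.4523e-10 - 0.00092772*I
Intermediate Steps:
A = -1/2493 (A = 1/(-2493) = -1/2493 ≈ -0.00040112)
b = √(-1234773 + 29755*√6) (b = √(-1234773 + 29755*√(6 + 0)) = √(-1234773 + 29755*√6) ≈ 1077.9*I)
1/(b + A) = 1/(√(-1234773 + 29755*√6) - 1/2493) = 1/(-1/2493 + √(-1234773 + 29755*√6))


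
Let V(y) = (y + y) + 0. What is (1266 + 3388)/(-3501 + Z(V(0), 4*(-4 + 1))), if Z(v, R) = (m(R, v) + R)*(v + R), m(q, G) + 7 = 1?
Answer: -4654/3285 ≈ -1.4167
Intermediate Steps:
m(q, G) = -6 (m(q, G) = -7 + 1 = -6)
V(y) = 2*y (V(y) = 2*y + 0 = 2*y)
Z(v, R) = (-6 + R)*(R + v) (Z(v, R) = (-6 + R)*(v + R) = (-6 + R)*(R + v))
(1266 + 3388)/(-3501 + Z(V(0), 4*(-4 + 1))) = (1266 + 3388)/(-3501 + ((4*(-4 + 1))² - 24*(-4 + 1) - 12*0 + (4*(-4 + 1))*(2*0))) = 4654/(-3501 + ((4*(-3))² - 24*(-3) - 6*0 + (4*(-3))*0)) = 4654/(-3501 + ((-12)² - 6*(-12) + 0 - 12*0)) = 4654/(-3501 + (144 + 72 + 0 + 0)) = 4654/(-3501 + 216) = 4654/(-3285) = 4654*(-1/3285) = -4654/3285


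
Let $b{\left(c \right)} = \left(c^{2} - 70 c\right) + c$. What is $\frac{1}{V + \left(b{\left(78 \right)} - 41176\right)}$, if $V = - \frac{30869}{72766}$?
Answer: $- \frac{72766}{2945161953} \approx -2.4707 \cdot 10^{-5}$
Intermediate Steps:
$b{\left(c \right)} = c^{2} - 69 c$
$V = - \frac{30869}{72766}$ ($V = \left(-30869\right) \frac{1}{72766} = - \frac{30869}{72766} \approx -0.42422$)
$\frac{1}{V + \left(b{\left(78 \right)} - 41176\right)} = \frac{1}{- \frac{30869}{72766} - \left(41176 - 78 \left(-69 + 78\right)\right)} = \frac{1}{- \frac{30869}{72766} + \left(78 \cdot 9 - 41176\right)} = \frac{1}{- \frac{30869}{72766} + \left(702 - 41176\right)} = \frac{1}{- \frac{30869}{72766} - 40474} = \frac{1}{- \frac{2945161953}{72766}} = - \frac{72766}{2945161953}$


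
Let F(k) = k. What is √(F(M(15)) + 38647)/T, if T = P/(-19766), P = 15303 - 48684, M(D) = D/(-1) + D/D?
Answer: 19766*√38633/33381 ≈ 116.39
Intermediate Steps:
M(D) = 1 - D (M(D) = D*(-1) + 1 = -D + 1 = 1 - D)
P = -33381
T = 33381/19766 (T = -33381/(-19766) = -33381*(-1/19766) = 33381/19766 ≈ 1.6888)
√(F(M(15)) + 38647)/T = √((1 - 1*15) + 38647)/(33381/19766) = √((1 - 15) + 38647)*(19766/33381) = √(-14 + 38647)*(19766/33381) = √38633*(19766/33381) = 19766*√38633/33381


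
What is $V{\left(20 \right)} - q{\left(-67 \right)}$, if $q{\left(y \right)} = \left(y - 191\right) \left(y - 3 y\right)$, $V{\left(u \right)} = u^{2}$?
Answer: $34972$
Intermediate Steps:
$q{\left(y \right)} = - 2 y \left(-191 + y\right)$ ($q{\left(y \right)} = \left(-191 + y\right) \left(- 2 y\right) = - 2 y \left(-191 + y\right)$)
$V{\left(20 \right)} - q{\left(-67 \right)} = 20^{2} - 2 \left(-67\right) \left(191 - -67\right) = 400 - 2 \left(-67\right) \left(191 + 67\right) = 400 - 2 \left(-67\right) 258 = 400 - -34572 = 400 + 34572 = 34972$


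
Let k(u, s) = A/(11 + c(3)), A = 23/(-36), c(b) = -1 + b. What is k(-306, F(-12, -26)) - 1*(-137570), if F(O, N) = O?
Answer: 64382737/468 ≈ 1.3757e+5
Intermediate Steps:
A = -23/36 (A = 23*(-1/36) = -23/36 ≈ -0.63889)
k(u, s) = -23/468 (k(u, s) = -23/(36*(11 + (-1 + 3))) = -23/(36*(11 + 2)) = -23/36/13 = -23/36*1/13 = -23/468)
k(-306, F(-12, -26)) - 1*(-137570) = -23/468 - 1*(-137570) = -23/468 + 137570 = 64382737/468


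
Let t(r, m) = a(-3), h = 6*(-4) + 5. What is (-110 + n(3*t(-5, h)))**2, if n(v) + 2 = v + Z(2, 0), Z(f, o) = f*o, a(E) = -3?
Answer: 14641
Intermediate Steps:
h = -19 (h = -24 + 5 = -19)
t(r, m) = -3
n(v) = -2 + v (n(v) = -2 + (v + 2*0) = -2 + (v + 0) = -2 + v)
(-110 + n(3*t(-5, h)))**2 = (-110 + (-2 + 3*(-3)))**2 = (-110 + (-2 - 9))**2 = (-110 - 11)**2 = (-121)**2 = 14641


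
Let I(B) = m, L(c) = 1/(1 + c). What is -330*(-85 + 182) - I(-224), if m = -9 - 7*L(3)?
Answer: -127997/4 ≈ -31999.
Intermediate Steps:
m = -43/4 (m = -9 - 7/(1 + 3) = -9 - 7/4 = -43/4 ≈ -10.750)
I(B) = -43/4
-330*(-85 + 182) - I(-224) = -330*(-85 + 182) - 1*(-43/4) = -330*97 + 43/4 = -32010 + 43/4 = -127997/4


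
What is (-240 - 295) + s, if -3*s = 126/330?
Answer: -29432/55 ≈ -535.13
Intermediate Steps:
s = -7/55 (s = -42/330 = -1/3*21/55 = -7/55 ≈ -0.12727)
(-240 - 295) + s = (-240 - 295) - 7/55 = -535 - 7/55 = -29432/55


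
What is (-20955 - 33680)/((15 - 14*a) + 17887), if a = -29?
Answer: -54635/18308 ≈ -2.9842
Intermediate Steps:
(-20955 - 33680)/((15 - 14*a) + 17887) = (-20955 - 33680)/((15 - 14*(-29)) + 17887) = -54635/((15 + 406) + 17887) = -54635/(421 + 17887) = -54635/18308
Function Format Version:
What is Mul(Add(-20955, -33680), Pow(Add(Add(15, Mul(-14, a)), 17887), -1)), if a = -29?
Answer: Rational(-54635, 18308) ≈ -2.9842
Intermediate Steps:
Mul(Add(-20955, -33680), Pow(Add(Add(15, Mul(-14, a)), 17887), -1)) = Mul(Add(-20955, -33680), Pow(Add(Add(15, Mul(-14, -29)), 17887), -1)) = Mul(-54635, Pow(Add(Add(15, 406), 17887), -1)) = Mul(-54635, Pow(Add(421, 17887), -1)) = Mul(-54635, Pow(18308, -1)) = Mul(-54635, Rational(1, 18308)) = Rational(-54635, 18308)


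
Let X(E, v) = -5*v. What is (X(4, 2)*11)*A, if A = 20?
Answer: -2200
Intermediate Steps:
(X(4, 2)*11)*A = (-5*2*11)*20 = -10*11*20 = -110*20 = -2200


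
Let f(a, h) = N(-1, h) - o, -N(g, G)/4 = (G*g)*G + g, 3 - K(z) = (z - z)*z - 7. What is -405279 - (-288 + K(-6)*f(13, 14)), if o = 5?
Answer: -412821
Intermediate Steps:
K(z) = 10 (K(z) = 3 - ((z - z)*z - 7) = 3 - (0*z - 7) = 3 - (0 - 7) = 3 - 1*(-7) = 3 + 7 = 10)
N(g, G) = -4*g - 4*g*G² (N(g, G) = -4*((G*g)*G + g) = -4*(g*G² + g) = -4*(g + g*G²) = -4*g - 4*g*G²)
f(a, h) = -1 + 4*h² (f(a, h) = -4*(-1)*(1 + h²) - 1*5 = (4 + 4*h²) - 5 = -1 + 4*h²)
-405279 - (-288 + K(-6)*f(13, 14)) = -405279 - (-288 + 10*(-1 + 4*14²)) = -405279 - (-288 + 10*(-1 + 4*196)) = -405279 - (-288 + 10*(-1 + 784)) = -405279 - (-288 + 10*783) = -405279 - (-288 + 7830) = -405279 - 1*7542 = -405279 - 7542 = -412821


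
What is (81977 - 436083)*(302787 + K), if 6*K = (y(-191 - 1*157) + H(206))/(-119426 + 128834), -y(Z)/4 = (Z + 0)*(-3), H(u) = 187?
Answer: -3026139696878111/28224 ≈ -1.0722e+11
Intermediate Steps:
y(Z) = 12*Z (y(Z) = -4*(Z + 0)*(-3) = -4*Z*(-3) = -(-12)*Z = 12*Z)
K = -3989/56448 (K = ((12*(-191 - 1*157) + 187)/(-119426 + 128834))/6 = ((12*(-191 - 157) + 187)/9408)/6 = ((12*(-348) + 187)*(1/9408))/6 = ((-4176 + 187)*(1/9408))/6 = (-3989*1/9408)/6 = (⅙)*(-3989/9408) = -3989/56448 ≈ -0.070667)
(81977 - 436083)*(302787 + K) = (81977 - 436083)*(302787 - 3989/56448) = -354106*17091716587/56448 = -3026139696878111/28224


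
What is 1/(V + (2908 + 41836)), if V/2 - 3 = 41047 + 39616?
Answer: 1/206076 ≈ 4.8526e-6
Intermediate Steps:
V = 161332 (V = 6 + 2*(41047 + 39616) = 6 + 2*80663 = 6 + 161326 = 161332)
1/(V + (2908 + 41836)) = 1/(161332 + (2908 + 41836)) = 1/(161332 + 44744) = 1/206076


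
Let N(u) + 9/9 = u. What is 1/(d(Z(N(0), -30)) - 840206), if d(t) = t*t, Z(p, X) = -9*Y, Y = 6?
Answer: -1/837290 ≈ -1.1943e-6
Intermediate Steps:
N(u) = -1 + u
Z(p, X) = -54 (Z(p, X) = -9*6 = -54)
d(t) = t²
1/(d(Z(N(0), -30)) - 840206) = 1/((-54)² - 840206) = 1/(2916 - 840206) = 1/(-837290) = -1/837290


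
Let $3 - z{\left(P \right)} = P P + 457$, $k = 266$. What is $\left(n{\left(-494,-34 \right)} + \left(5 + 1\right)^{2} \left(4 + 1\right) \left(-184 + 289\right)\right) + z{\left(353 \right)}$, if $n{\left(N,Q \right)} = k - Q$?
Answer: $-105863$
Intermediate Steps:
$z{\left(P \right)} = -454 - P^{2}$ ($z{\left(P \right)} = 3 - \left(P P + 457\right) = 3 - \left(P^{2} + 457\right) = 3 - \left(457 + P^{2}\right) = -454 - P^{2}$)
$n{\left(N,Q \right)} = 266 - Q$
$\left(n{\left(-494,-34 \right)} + \left(5 + 1\right)^{2} \left(4 + 1\right) \left(-184 + 289\right)\right) + z{\left(353 \right)} = \left(\left(266 - -34\right) + \left(5 + 1\right)^{2} \left(4 + 1\right) \left(-184 + 289\right)\right) - 125063 = \left(\left(266 + 34\right) + 6^{2} \cdot 5 \cdot 105\right) - 125063 = \left(300 + 36 \cdot 5 \cdot 105\right) - 125063 = \left(300 + 180 \cdot 105\right) - 125063 = \left(300 + 18900\right) - 125063 = 19200 - 125063 = -105863$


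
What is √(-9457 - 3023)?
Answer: 8*I*√195 ≈ 111.71*I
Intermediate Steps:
√(-9457 - 3023) = √(-12480) = 8*I*√195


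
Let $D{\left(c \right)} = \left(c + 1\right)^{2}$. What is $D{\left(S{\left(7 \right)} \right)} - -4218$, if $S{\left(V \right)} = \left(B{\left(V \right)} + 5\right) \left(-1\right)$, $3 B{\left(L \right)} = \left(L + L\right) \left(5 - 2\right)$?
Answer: $4542$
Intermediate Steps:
$B{\left(L \right)} = 2 L$ ($B{\left(L \right)} = \frac{\left(L + L\right) \left(5 - 2\right)}{3} = \frac{2 L 3}{3} = \frac{6 L}{3} = 2 L$)
$S{\left(V \right)} = -5 - 2 V$ ($S{\left(V \right)} = \left(2 V + 5\right) \left(-1\right) = \left(5 + 2 V\right) \left(-1\right) = -5 - 2 V$)
$D{\left(c \right)} = \left(1 + c\right)^{2}$
$D{\left(S{\left(7 \right)} \right)} - -4218 = \left(1 - 19\right)^{2} - -4218 = \left(1 - 19\right)^{2} + 4218 = \left(-18\right)^{2} + 4218 = 324 + 4218 = 4542$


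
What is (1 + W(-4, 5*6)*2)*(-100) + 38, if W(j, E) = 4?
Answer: -862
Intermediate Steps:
(1 + W(-4, 5*6)*2)*(-100) + 38 = (1 + 4*2)*(-100) + 38 = (1 + 8)*(-100) + 38 = 9*(-100) + 38 = -900 + 38 = -862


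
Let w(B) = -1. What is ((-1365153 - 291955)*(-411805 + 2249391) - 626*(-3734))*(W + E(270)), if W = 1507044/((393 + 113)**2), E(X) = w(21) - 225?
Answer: 354569494331044252/529 ≈ 6.7026e+14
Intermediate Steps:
E(X) = -226 (E(X) = -1 - 225 = -226)
W = 34251/5819 (W = 1507044/(506**2) = 1507044/256036 = 1507044*(1/256036) = 34251/5819 ≈ 5.8861)
((-1365153 - 291955)*(-411805 + 2249391) - 626*(-3734))*(W + E(270)) = ((-1365153 - 291955)*(-411805 + 2249391) - 626*(-3734))*(34251/5819 - 226) = (-1657108*1837586 + 2337484)*(-1280843/5819) = (-3045078461288 + 2337484)*(-1280843/5819) = -3045076123804*(-1280843/5819) = 354569494331044252/529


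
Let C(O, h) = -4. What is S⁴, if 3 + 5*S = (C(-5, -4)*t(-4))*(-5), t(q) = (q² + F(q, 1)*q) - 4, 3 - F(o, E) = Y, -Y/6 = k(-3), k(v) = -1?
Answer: 51769445841/625 ≈ 8.2831e+7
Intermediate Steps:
Y = 6 (Y = -6*(-1) = 6)
F(o, E) = -3 (F(o, E) = 3 - 1*6 = 3 - 6 = -3)
t(q) = -4 + q² - 3*q (t(q) = (q² - 3*q) - 4 = -4 + q² - 3*q)
S = 477/5 (S = -⅗ + (-4*(-4 + (-4)² - 3*(-4))*(-5))/5 = -⅗ + (-4*(-4 + 16 + 12)*(-5))/5 = -⅗ + (-4*24*(-5))/5 = -⅗ + (-96*(-5))/5 = -⅗ + (⅕)*480 = -⅗ + 96 = 477/5 ≈ 95.400)
S⁴ = (477/5)⁴ = 51769445841/625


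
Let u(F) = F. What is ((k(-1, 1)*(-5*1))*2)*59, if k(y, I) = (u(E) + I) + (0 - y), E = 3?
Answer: -2950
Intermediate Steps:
k(y, I) = 3 + I - y (k(y, I) = (3 + I) + (0 - y) = (3 + I) - y = 3 + I - y)
((k(-1, 1)*(-5*1))*2)*59 = (((3 + 1 - 1*(-1))*(-5*1))*2)*59 = (((3 + 1 + 1)*(-5))*2)*59 = ((5*(-5))*2)*59 = -25*2*59 = -50*59 = -2950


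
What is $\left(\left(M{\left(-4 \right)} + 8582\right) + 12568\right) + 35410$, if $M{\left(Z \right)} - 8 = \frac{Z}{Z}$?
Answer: $56569$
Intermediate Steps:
$M{\left(Z \right)} = 9$ ($M{\left(Z \right)} = 8 + \frac{Z}{Z} = 8 + 1 = 9$)
$\left(\left(M{\left(-4 \right)} + 8582\right) + 12568\right) + 35410 = \left(\left(9 + 8582\right) + 12568\right) + 35410 = \left(8591 + 12568\right) + 35410 = 21159 + 35410 = 56569$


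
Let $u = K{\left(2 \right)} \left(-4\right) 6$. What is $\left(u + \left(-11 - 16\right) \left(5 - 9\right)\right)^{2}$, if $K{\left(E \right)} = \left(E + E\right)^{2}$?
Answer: $76176$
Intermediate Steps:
$K{\left(E \right)} = 4 E^{2}$ ($K{\left(E \right)} = \left(2 E\right)^{2} = 4 E^{2}$)
$u = -384$ ($u = 4 \cdot 2^{2} \left(-4\right) 6 = 4 \cdot 4 \left(-4\right) 6 = 16 \left(-4\right) 6 = \left(-64\right) 6 = -384$)
$\left(u + \left(-11 - 16\right) \left(5 - 9\right)\right)^{2} = \left(-384 + \left(-11 - 16\right) \left(5 - 9\right)\right)^{2} = \left(-384 - -108\right)^{2} = \left(-384 + 108\right)^{2} = \left(-276\right)^{2} = 76176$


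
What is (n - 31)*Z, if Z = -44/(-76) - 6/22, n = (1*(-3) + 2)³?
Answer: -2048/209 ≈ -9.7990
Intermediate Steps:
n = -1 (n = (-3 + 2)³ = (-1)³ = -1)
Z = 64/209 (Z = -44*(-1/76) - 6*1/22 = 11/19 - 3/11 = 64/209 ≈ 0.30622)
(n - 31)*Z = (-1 - 31)*(64/209) = -32*64/209 = -2048/209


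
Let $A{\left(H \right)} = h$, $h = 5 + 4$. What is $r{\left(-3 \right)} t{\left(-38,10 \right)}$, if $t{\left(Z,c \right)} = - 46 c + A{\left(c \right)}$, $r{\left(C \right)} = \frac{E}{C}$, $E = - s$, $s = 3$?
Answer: $-451$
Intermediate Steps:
$E = -3$ ($E = \left(-1\right) 3 = -3$)
$r{\left(C \right)} = - \frac{3}{C}$
$h = 9$
$A{\left(H \right)} = 9$
$t{\left(Z,c \right)} = 9 - 46 c$ ($t{\left(Z,c \right)} = - 46 c + 9 = 9 - 46 c$)
$r{\left(-3 \right)} t{\left(-38,10 \right)} = - \frac{3}{-3} \left(9 - 460\right) = \left(-3\right) \left(- \frac{1}{3}\right) \left(9 - 460\right) = 1 \left(-451\right) = -451$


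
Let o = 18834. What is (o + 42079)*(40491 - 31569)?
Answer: 543465786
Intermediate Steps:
(o + 42079)*(40491 - 31569) = (18834 + 42079)*(40491 - 31569) = 60913*8922 = 543465786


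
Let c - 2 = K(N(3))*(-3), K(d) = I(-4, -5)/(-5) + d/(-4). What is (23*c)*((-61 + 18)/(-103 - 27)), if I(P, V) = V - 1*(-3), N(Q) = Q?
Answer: 60329/2600 ≈ 23.203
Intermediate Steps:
I(P, V) = 3 + V (I(P, V) = V + 3 = 3 + V)
K(d) = 2/5 - d/4 (K(d) = (3 - 5)/(-5) + d/(-4) = -2*(-1/5) + d*(-1/4) = 2/5 - d/4)
c = 61/20 (c = 2 + (2/5 - 1/4*3)*(-3) = 2 + (2/5 - 3/4)*(-3) = 2 - 7/20*(-3) = 2 + 21/20 = 61/20 ≈ 3.0500)
(23*c)*((-61 + 18)/(-103 - 27)) = (23*(61/20))*((-61 + 18)/(-103 - 27)) = 1403*(-43/(-130))/20 = 1403*(-43*(-1/130))/20 = (1403/20)*(43/130) = 60329/2600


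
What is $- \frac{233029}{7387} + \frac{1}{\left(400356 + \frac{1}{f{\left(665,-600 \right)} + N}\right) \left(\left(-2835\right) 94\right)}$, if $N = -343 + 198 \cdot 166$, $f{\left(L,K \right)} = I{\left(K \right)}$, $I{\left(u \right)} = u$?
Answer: $- \frac{158744296835432368237}{5032181062112400126} \approx -31.546$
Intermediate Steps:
$f{\left(L,K \right)} = K$
$N = 32525$ ($N = -343 + 32868 = 32525$)
$- \frac{233029}{7387} + \frac{1}{\left(400356 + \frac{1}{f{\left(665,-600 \right)} + N}\right) \left(\left(-2835\right) 94\right)} = - \frac{233029}{7387} + \frac{1}{\left(400356 + \frac{1}{-600 + 32525}\right) \left(\left(-2835\right) 94\right)} = \left(-233029\right) \frac{1}{7387} + \frac{1}{\left(400356 + \frac{1}{31925}\right) \left(-266490\right)} = - \frac{233029}{7387} + \frac{1}{400356 + \frac{1}{31925}} \left(- \frac{1}{266490}\right) = - \frac{233029}{7387} + \frac{1}{\frac{12781365301}{31925}} \left(- \frac{1}{266490}\right) = - \frac{233029}{7387} + \frac{31925}{12781365301} \left(- \frac{1}{266490}\right) = - \frac{233029}{7387} - \frac{6385}{681221207812698} = - \frac{158744296835432368237}{5032181062112400126}$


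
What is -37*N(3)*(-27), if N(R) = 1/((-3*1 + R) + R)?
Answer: 333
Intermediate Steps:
N(R) = 1/(-3 + 2*R) (N(R) = 1/((-3 + R) + R) = 1/(-3 + 2*R))
-37*N(3)*(-27) = -37/(-3 + 2*3)*(-27) = -37/(-3 + 6)*(-27) = -37/3*(-27) = 333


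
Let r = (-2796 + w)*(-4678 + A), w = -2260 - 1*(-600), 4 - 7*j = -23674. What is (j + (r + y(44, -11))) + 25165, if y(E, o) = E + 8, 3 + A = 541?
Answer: 129335077/7 ≈ 1.8476e+7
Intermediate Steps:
j = 23678/7 (j = 4/7 - ⅐*(-23674) = 4/7 + 3382 = 23678/7 ≈ 3382.6)
A = 538 (A = -3 + 541 = 538)
y(E, o) = 8 + E
w = -1660 (w = -2260 + 600 = -1660)
r = 18447840 (r = (-2796 - 1660)*(-4678 + 538) = -4456*(-4140) = 18447840)
(j + (r + y(44, -11))) + 25165 = (23678/7 + (18447840 + (8 + 44))) + 25165 = (23678/7 + (18447840 + 52)) + 25165 = (23678/7 + 18447892) + 25165 = 129158922/7 + 25165 = 129335077/7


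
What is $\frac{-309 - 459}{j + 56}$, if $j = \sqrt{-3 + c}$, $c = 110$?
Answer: $- \frac{43008}{3029} + \frac{768 \sqrt{107}}{3029} \approx -11.576$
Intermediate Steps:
$j = \sqrt{107}$ ($j = \sqrt{-3 + 110} = \sqrt{107} \approx 10.344$)
$\frac{-309 - 459}{j + 56} = \frac{-309 - 459}{\sqrt{107} + 56} = - \frac{768}{56 + \sqrt{107}}$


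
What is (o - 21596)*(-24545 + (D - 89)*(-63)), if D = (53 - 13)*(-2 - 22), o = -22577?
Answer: -1835034766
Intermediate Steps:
D = -960 (D = 40*(-24) = -960)
(o - 21596)*(-24545 + (D - 89)*(-63)) = (-22577 - 21596)*(-24545 + (-960 - 89)*(-63)) = -44173*(-24545 - 1049*(-63)) = -44173*(-24545 + 66087) = -44173*41542 = -1835034766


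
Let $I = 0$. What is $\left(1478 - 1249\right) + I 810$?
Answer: $229$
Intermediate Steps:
$\left(1478 - 1249\right) + I 810 = \left(1478 - 1249\right) + 0 \cdot 810 = \left(1478 - 1249\right) + 0 = 229 + 0 = 229$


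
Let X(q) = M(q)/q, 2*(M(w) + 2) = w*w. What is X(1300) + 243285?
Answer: 158557749/650 ≈ 2.4394e+5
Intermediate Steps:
M(w) = -2 + w²/2 (M(w) = -2 + (w*w)/2 = -2 + w²/2)
X(q) = (-2 + q²/2)/q
X(1300) + 243285 = ((½)*1300 - 2/1300) + 243285 = (650 - 2*1/1300) + 243285 = (650 - 1/650) + 243285 = 422499/650 + 243285 = 158557749/650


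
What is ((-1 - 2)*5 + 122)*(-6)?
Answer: -642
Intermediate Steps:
((-1 - 2)*5 + 122)*(-6) = (-3*5 + 122)*(-6) = (-15 + 122)*(-6) = 107*(-6) = -642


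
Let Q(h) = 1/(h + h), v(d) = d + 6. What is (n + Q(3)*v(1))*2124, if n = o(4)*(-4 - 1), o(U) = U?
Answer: -40002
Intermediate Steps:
v(d) = 6 + d
Q(h) = 1/(2*h)
n = -20 (n = 4*(-4 - 1) = 4*(-5) = -20)
(n + Q(3)*v(1))*2124 = (-20 + ((½)/3)*(6 + 1))*2124 = (-20 + ((½)*(⅓))*7)*2124 = (-20 + (⅙)*7)*2124 = (-20 + 7/6)*2124 = -113/6*2124 = -40002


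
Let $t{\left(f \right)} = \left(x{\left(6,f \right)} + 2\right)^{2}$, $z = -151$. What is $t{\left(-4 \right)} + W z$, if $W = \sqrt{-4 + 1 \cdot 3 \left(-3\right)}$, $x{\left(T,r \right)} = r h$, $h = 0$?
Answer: $4 - 151 i \sqrt{13} \approx 4.0 - 544.44 i$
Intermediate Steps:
$x{\left(T,r \right)} = 0$ ($x{\left(T,r \right)} = r 0 = 0$)
$W = i \sqrt{13}$ ($W = \sqrt{-4 + 3 \left(-3\right)} = \sqrt{-4 - 9} = \sqrt{-13} = i \sqrt{13} \approx 3.6056 i$)
$t{\left(f \right)} = 4$ ($t{\left(f \right)} = \left(0 + 2\right)^{2} = 2^{2} = 4$)
$t{\left(-4 \right)} + W z = 4 + i \sqrt{13} \left(-151\right) = 4 - 151 i \sqrt{13}$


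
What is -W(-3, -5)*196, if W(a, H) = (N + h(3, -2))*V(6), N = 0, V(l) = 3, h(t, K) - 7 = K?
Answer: -2940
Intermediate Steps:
h(t, K) = 7 + K
W(a, H) = 15 (W(a, H) = (0 + (7 - 2))*3 = (0 + 5)*3 = 5*3 = 15)
-W(-3, -5)*196 = -15*196 = -1*2940 = -2940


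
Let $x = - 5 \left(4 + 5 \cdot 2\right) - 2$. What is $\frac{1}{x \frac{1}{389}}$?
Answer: $- \frac{389}{72} \approx -5.4028$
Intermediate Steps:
$x = -72$ ($x = - 5 \left(4 + 10\right) - 2 = \left(-5\right) 14 - 2 = -70 - 2 = -72$)
$\frac{1}{x \frac{1}{389}} = \frac{1}{\left(-72\right) \frac{1}{389}} = \frac{1}{- \frac{72}{389}} = - \frac{389}{72}$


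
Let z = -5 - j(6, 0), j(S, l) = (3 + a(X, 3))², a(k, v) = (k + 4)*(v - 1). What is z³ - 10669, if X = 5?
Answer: -88727205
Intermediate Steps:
a(k, v) = (-1 + v)*(4 + k) (a(k, v) = (4 + k)*(-1 + v) = (-1 + v)*(4 + k))
j(S, l) = 441 (j(S, l) = (3 + (-4 - 1*5 + 4*3 + 5*3))² = (3 + (-4 - 5 + 12 + 15))² = (3 + 18)² = 21² = 441)
z = -446 (z = -5 - 1*441 = -5 - 441 = -446)
z³ - 10669 = (-446)³ - 10669 = -88716536 - 10669 = -88727205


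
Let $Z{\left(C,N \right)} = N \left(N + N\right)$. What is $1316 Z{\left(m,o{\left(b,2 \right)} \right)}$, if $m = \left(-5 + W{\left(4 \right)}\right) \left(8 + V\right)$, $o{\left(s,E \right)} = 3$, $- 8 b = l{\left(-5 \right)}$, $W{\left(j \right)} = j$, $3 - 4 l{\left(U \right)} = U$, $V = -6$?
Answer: $23688$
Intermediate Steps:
$l{\left(U \right)} = \frac{3}{4} - \frac{U}{4}$
$b = - \frac{1}{4}$ ($b = - \frac{\frac{3}{4} - - \frac{5}{4}}{8} = - \frac{\frac{3}{4} + \frac{5}{4}}{8} = \left(- \frac{1}{8}\right) 2 = - \frac{1}{4} \approx -0.25$)
$m = -2$ ($m = \left(-5 + 4\right) \left(8 - 6\right) = \left(-1\right) 2 = -2$)
$Z{\left(C,N \right)} = 2 N^{2}$ ($Z{\left(C,N \right)} = N 2 N = 2 N^{2}$)
$1316 Z{\left(m,o{\left(b,2 \right)} \right)} = 1316 \cdot 2 \cdot 3^{2} = 1316 \cdot 2 \cdot 9 = 1316 \cdot 18 = 23688$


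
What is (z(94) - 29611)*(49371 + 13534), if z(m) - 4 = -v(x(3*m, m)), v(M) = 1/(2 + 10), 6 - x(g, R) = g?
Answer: -22349202925/12 ≈ -1.8624e+9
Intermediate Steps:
x(g, R) = 6 - g
v(M) = 1/12
z(m) = 47/12 (z(m) = 4 - 1*1/12 = 4 - 1/12 = 47/12)
(z(94) - 29611)*(49371 + 13534) = (47/12 - 29611)*(49371 + 13534) = -355285/12*62905 = -22349202925/12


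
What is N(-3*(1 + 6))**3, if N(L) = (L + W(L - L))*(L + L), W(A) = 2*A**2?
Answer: 686128968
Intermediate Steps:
N(L) = 2*L**2 (N(L) = (L + 2*(L - L)**2)*(L + L) = (L + 2*0**2)*(2*L) = (L + 2*0)*(2*L) = (L + 0)*(2*L) = L*(2*L) = 2*L**2)
N(-3*(1 + 6))**3 = (2*(-3*(1 + 6))**2)**3 = (2*(-3*7)**2)**3 = (2*(-21)**2)**3 = (2*441)**3 = 882**3 = 686128968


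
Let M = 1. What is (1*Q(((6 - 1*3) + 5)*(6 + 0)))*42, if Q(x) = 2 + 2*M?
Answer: 168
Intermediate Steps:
Q(x) = 4 (Q(x) = 2 + 2*1 = 2 + 2 = 4)
(1*Q(((6 - 1*3) + 5)*(6 + 0)))*42 = (1*4)*42 = 4*42 = 168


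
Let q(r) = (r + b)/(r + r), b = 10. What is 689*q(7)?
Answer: 11713/14 ≈ 836.64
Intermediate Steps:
q(r) = (10 + r)/(2*r) (q(r) = (r + 10)/(r + r) = (10 + r)/((2*r)) = (10 + r)*(1/(2*r)) = (10 + r)/(2*r))
689*q(7) = 689*((½)*(10 + 7)/7) = 689*((½)*(⅐)*17) = 689*(17/14) = 11713/14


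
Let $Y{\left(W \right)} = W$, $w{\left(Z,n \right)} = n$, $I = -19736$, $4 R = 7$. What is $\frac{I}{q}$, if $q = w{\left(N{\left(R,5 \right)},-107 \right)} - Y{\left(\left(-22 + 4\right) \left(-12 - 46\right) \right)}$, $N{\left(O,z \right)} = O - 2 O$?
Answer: $\frac{19736}{1151} \approx 17.147$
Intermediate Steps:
$R = \frac{7}{4}$ ($R = \frac{1}{4} \cdot 7 = \frac{7}{4} \approx 1.75$)
$N{\left(O,z \right)} = - O$
$q = -1151$ ($q = -107 - \left(-22 + 4\right) \left(-12 - 46\right) = -107 - \left(-18\right) \left(-58\right) = -107 - 1044 = -1151$)
$\frac{I}{q} = - \frac{19736}{-1151} = \left(-19736\right) \left(- \frac{1}{1151}\right) = \frac{19736}{1151}$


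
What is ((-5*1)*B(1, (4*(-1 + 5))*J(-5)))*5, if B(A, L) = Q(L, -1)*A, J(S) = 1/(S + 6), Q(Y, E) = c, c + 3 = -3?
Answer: 150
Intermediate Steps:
c = -6 (c = -3 - 3 = -6)
Q(Y, E) = -6
J(S) = 1/(6 + S)
B(A, L) = -6*A
((-5*1)*B(1, (4*(-1 + 5))*J(-5)))*5 = ((-5*1)*(-6*1))*5 = -5*(-6)*5 = 30*5 = 150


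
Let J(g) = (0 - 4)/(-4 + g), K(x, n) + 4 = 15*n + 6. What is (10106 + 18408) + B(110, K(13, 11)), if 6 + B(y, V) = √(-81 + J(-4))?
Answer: 28508 + I*√322/2 ≈ 28508.0 + 8.9722*I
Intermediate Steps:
K(x, n) = 2 + 15*n (K(x, n) = -4 + (15*n + 6) = -4 + (6 + 15*n) = 2 + 15*n)
J(g) = -4/(-4 + g)
B(y, V) = -6 + I*√322/2 (B(y, V) = -6 + √(-81 - 4/(-4 - 4)) = -6 + √(-81 - 4/(-8)) = -6 + √(-81 - 4*(-⅛)) = -6 + √(-81 + ½) = -6 + √(-161/2) = -6 + I*√322/2)
(10106 + 18408) + B(110, K(13, 11)) = (10106 + 18408) + (-6 + I*√322/2) = 28514 + (-6 + I*√322/2) = 28508 + I*√322/2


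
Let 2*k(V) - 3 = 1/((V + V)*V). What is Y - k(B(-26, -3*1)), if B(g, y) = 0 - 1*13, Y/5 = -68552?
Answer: -231706775/676 ≈ -3.4276e+5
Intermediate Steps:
Y = -342760 (Y = 5*(-68552) = -342760)
B(g, y) = -13 (B(g, y) = 0 - 13 = -13)
k(V) = 3/2 + 1/(4*V**2) (k(V) = 3/2 + (1/((V + V)*V))/2 = 3/2 + (1/(((2*V))*V))/2 = 3/2 + ((1/(2*V))/V)/2 = 3/2 + (1/(2*V**2))/2 = 3/2 + 1/(4*V**2))
Y - k(B(-26, -3*1)) = -342760 - (3/2 + (1/4)/(-13)**2) = -342760 - (3/2 + (1/4)*(1/169)) = -342760 - (3/2 + 1/676) = -342760 - 1*1015/676 = -342760 - 1015/676 = -231706775/676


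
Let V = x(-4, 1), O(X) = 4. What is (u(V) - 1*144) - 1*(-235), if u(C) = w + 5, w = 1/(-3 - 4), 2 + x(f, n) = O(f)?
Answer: 671/7 ≈ 95.857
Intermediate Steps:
x(f, n) = 2 (x(f, n) = -2 + 4 = 2)
w = -⅐ (w = 1/(-7) = -⅐ ≈ -0.14286)
V = 2
u(C) = 34/7 (u(C) = -⅐ + 5 = 34/7)
(u(V) - 1*144) - 1*(-235) = (34/7 - 1*144) - 1*(-235) = (34/7 - 144) + 235 = -974/7 + 235 = 671/7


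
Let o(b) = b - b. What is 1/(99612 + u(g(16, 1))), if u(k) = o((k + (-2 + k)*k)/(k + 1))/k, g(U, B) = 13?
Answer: 1/99612 ≈ 1.0039e-5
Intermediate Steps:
o(b) = 0
u(k) = 0 (u(k) = 0/k = 0)
1/(99612 + u(g(16, 1))) = 1/(99612 + 0) = 1/99612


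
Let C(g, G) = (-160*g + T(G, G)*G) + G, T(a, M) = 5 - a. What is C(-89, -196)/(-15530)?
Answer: 12676/7765 ≈ 1.6325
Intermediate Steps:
C(g, G) = G - 160*g + G*(5 - G) (C(g, G) = (-160*g + (5 - G)*G) + G = (-160*g + G*(5 - G)) + G = G - 160*g + G*(5 - G))
C(-89, -196)/(-15530) = (-196 - 160*(-89) - 1*(-196)*(-5 - 196))/(-15530) = (-196 + 14240 - 1*(-196)*(-201))*(-1/15530) = (-196 + 14240 - 39396)*(-1/15530) = -25352*(-1/15530) = 12676/7765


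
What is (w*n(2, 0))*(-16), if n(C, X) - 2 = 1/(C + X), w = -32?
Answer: 1280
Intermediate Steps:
n(C, X) = 2 + 1/(C + X)
(w*n(2, 0))*(-16) = -32*(1 + 2*2 + 2*0)/(2 + 0)*(-16) = -32*(1 + 4 + 0)/2*(-16) = -16*5*(-16) = -32*5/2*(-16) = -80*(-16) = 1280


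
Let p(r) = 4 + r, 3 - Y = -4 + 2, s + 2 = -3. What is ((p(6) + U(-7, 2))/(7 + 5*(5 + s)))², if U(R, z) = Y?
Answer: 225/49 ≈ 4.5918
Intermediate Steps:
s = -5 (s = -2 - 3 = -5)
Y = 5 (Y = 3 - (-4 + 2) = 3 - 1*(-2) = 3 + 2 = 5)
U(R, z) = 5
((p(6) + U(-7, 2))/(7 + 5*(5 + s)))² = (((4 + 6) + 5)/(7 + 5*(5 - 5)))² = ((10 + 5)/(7 + 5*0))² = (15/(7 + 0))² = (15/7)² = 225/49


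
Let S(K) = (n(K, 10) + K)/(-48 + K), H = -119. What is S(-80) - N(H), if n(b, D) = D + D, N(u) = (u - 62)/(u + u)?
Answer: -1111/3808 ≈ -0.29175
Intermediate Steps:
N(u) = (-62 + u)/(2*u) (N(u) = (-62 + u)/((2*u)) = (-62 + u)*(1/(2*u)) = (-62 + u)/(2*u))
n(b, D) = 2*D
S(K) = (20 + K)/(-48 + K) (S(K) = (2*10 + K)/(-48 + K) = (20 + K)/(-48 + K))
S(-80) - N(H) = (20 - 80)/(-48 - 80) - (-62 - 119)/(2*(-119)) = -60/(-128) - (-1)*(-181)/(2*119) = -1/128*(-60) - 1*181/238 = 15/32 - 181/238 = -1111/3808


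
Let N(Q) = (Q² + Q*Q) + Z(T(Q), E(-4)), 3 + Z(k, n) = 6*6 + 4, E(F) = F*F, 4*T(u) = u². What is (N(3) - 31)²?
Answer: 576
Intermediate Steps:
T(u) = u²/4
E(F) = F²
Z(k, n) = 37 (Z(k, n) = -3 + (6*6 + 4) = -3 + (36 + 4) = -3 + 40 = 37)
N(Q) = 37 + 2*Q² (N(Q) = (Q² + Q*Q) + 37 = (Q² + Q²) + 37 = 2*Q² + 37 = 37 + 2*Q²)
(N(3) - 31)² = ((37 + 2*3²) - 31)² = ((37 + 2*9) - 31)² = ((37 + 18) - 31)² = (55 - 31)² = 24² = 576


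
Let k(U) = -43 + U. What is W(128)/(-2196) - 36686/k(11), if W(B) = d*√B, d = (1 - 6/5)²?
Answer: 18343/16 - 2*√2/13725 ≈ 1146.4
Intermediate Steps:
d = 1/25 (d = (1 - 6*⅕)² = (1 - 6/5)² = (-⅕)² = 1/25 ≈ 0.040000)
W(B) = √B/25
W(128)/(-2196) - 36686/k(11) = (√128/25)/(-2196) - 36686/(-43 + 11) = ((8*√2)/25)*(-1/2196) - 36686/(-32) = (8*√2/25)*(-1/2196) - 36686*(-1/32) = -2*√2/13725 + 18343/16 = 18343/16 - 2*√2/13725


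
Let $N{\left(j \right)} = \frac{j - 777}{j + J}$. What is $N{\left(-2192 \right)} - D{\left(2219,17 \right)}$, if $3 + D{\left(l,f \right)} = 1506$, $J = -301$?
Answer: $- \frac{3744010}{2493} \approx -1501.8$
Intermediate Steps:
$D{\left(l,f \right)} = 1503$ ($D{\left(l,f \right)} = -3 + 1506 = 1503$)
$N{\left(j \right)} = \frac{-777 + j}{-301 + j}$ ($N{\left(j \right)} = \frac{j - 777}{j - 301} = \frac{-777 + j}{-301 + j}$)
$N{\left(-2192 \right)} - D{\left(2219,17 \right)} = \frac{-777 - 2192}{-301 - 2192} - 1503 = \frac{1}{-2493} \left(-2969\right) - 1503 = \left(- \frac{1}{2493}\right) \left(-2969\right) - 1503 = \frac{2969}{2493} - 1503 = - \frac{3744010}{2493}$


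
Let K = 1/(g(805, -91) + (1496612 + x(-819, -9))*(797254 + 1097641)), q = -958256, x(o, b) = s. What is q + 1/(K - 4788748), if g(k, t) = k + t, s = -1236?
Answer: -13002865998386481466292170/13569302982067055031 ≈ -9.5826e+5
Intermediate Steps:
x(o, b) = -1236
K = 1/2833580506234 (K = 1/((805 - 91) + (1496612 - 1236)*(797254 + 1097641)) = 1/(714 + 1495376*1894895) = 1/(714 + 2833580505520) = 1/2833580506234 ≈ 3.5291e-13)
q + 1/(K - 4788748) = -958256 + 1/(1/2833580506234 - 4788748) = -958256 + 1/(-13569302982067055031/2833580506234) = -958256 - 2833580506234/13569302982067055031 = -13002865998386481466292170/13569302982067055031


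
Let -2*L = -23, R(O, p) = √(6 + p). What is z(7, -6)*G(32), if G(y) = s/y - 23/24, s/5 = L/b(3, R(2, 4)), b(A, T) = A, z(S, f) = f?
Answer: 69/32 ≈ 2.1563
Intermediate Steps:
L = 23/2 (L = -½*(-23) = 23/2 ≈ 11.500)
s = 115/6 (s = 5*((23/2)/3) = 5*((23/2)*(⅓)) = 5*(23/6) = 115/6 ≈ 19.167)
G(y) = -23/24 + 115/(6*y) (G(y) = 115/(6*y) - 23/24 = -23/24 + 115/(6*y))
z(7, -6)*G(32) = -23*(20 - 1*32)/(4*32) = -23*(20 - 32)/(4*32) = -23*(-12)/(4*32) = -6*(-23/64) = 69/32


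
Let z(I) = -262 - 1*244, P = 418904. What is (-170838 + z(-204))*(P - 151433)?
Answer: -45829551024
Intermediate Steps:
z(I) = -506 (z(I) = -262 - 244 = -506)
(-170838 + z(-204))*(P - 151433) = (-170838 - 506)*(418904 - 151433) = -171344*267471 = -45829551024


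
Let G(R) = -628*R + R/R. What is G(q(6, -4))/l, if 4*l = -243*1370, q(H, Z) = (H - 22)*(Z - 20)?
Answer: 482302/166455 ≈ 2.8975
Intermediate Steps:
q(H, Z) = (-22 + H)*(-20 + Z)
G(R) = 1 - 628*R (G(R) = -628*R + 1 = 1 - 628*R)
l = -166455/2 (l = (-243*1370)/4 = (1/4)*(-332910) = -166455/2 ≈ -83228.)
G(q(6, -4))/l = (1 - 628*(440 - 22*(-4) - 20*6 + 6*(-4)))/(-166455/2) = (1 - 628*(440 + 88 - 120 - 24))*(-2/166455) = (1 - 628*384)*(-2/166455) = (1 - 241152)*(-2/166455) = -241151*(-2/166455) = 482302/166455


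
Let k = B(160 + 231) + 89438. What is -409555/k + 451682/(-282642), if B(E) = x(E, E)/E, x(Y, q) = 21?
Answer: -30528303142244/4942034798559 ≈ -6.1773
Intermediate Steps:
B(E) = 21/E
k = 34970279/391 (k = 21/(160 + 231) + 89438 = 21/391 + 89438 = 34970279/391 ≈ 89438.)
-409555/k + 451682/(-282642) = -409555/34970279/391 + 451682/(-282642) = -409555*391/34970279 + 451682*(-1/282642) = -160136005/34970279 - 225841/141321 = -30528303142244/4942034798559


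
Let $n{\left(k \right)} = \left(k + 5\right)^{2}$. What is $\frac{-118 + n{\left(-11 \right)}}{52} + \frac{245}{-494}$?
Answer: $- \frac{512}{247} \approx -2.0729$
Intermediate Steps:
$n{\left(k \right)} = \left(5 + k\right)^{2}$
$\frac{-118 + n{\left(-11 \right)}}{52} + \frac{245}{-494} = \frac{-118 + \left(5 - 11\right)^{2}}{52} + \frac{245}{-494} = \left(-118 + \left(-6\right)^{2}\right) \frac{1}{52} + 245 \left(- \frac{1}{494}\right) = \left(-118 + 36\right) \frac{1}{52} - \frac{245}{494} = \left(-82\right) \frac{1}{52} - \frac{245}{494} = - \frac{41}{26} - \frac{245}{494} = - \frac{512}{247}$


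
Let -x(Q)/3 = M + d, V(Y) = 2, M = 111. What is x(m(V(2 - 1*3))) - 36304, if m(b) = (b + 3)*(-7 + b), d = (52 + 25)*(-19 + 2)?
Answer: -32710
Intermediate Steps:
d = -1309 (d = 77*(-17) = -1309)
m(b) = (-7 + b)*(3 + b) (m(b) = (3 + b)*(-7 + b) = (-7 + b)*(3 + b))
x(Q) = 3594 (x(Q) = -3*(111 - 1309) = -3*(-1198) = 3594)
x(m(V(2 - 1*3))) - 36304 = 3594 - 36304 = -32710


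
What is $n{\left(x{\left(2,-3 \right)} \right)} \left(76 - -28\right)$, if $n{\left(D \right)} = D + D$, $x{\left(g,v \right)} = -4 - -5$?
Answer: $208$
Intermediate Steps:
$x{\left(g,v \right)} = 1$ ($x{\left(g,v \right)} = -4 + 5 = 1$)
$n{\left(D \right)} = 2 D$
$n{\left(x{\left(2,-3 \right)} \right)} \left(76 - -28\right) = 2 \cdot 1 \left(76 - -28\right) = 2 \left(76 + 28\right) = 2 \cdot 104 = 208$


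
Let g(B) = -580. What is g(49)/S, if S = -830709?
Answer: 580/830709 ≈ 0.00069820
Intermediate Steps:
g(49)/S = -580/(-830709) = -580*(-1/830709) = 580/830709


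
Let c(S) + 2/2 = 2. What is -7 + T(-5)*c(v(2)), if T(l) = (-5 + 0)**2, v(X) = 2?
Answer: 18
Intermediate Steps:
T(l) = 25 (T(l) = (-5)**2 = 25)
c(S) = 1 (c(S) = -1 + 2 = 1)
-7 + T(-5)*c(v(2)) = -7 + 25*1 = -7 + 25 = 18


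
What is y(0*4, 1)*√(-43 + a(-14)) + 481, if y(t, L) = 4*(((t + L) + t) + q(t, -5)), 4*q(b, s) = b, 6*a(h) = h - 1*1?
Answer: 481 + 2*I*√182 ≈ 481.0 + 26.981*I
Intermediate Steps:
a(h) = -⅙ + h/6 (a(h) = (h - 1*1)/6 = (h - 1)/6 = (-1 + h)/6 = -⅙ + h/6)
q(b, s) = b/4
y(t, L) = 4*L + 9*t (y(t, L) = 4*(((t + L) + t) + t/4) = 4*(((L + t) + t) + t/4) = 4*((L + 2*t) + t/4) = 4*(L + 9*t/4) = 4*L + 9*t)
y(0*4, 1)*√(-43 + a(-14)) + 481 = (4*1 + 9*(0*4))*√(-43 + (-⅙ + (⅙)*(-14))) + 481 = (4 + 9*0)*√(-43 + (-⅙ - 7/3)) + 481 = (4 + 0)*√(-43 - 5/2) + 481 = 4*√(-91/2) + 481 = 4*(I*√182/2) + 481 = 2*I*√182 + 481 = 481 + 2*I*√182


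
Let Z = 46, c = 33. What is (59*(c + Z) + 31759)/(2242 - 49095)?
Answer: -36420/46853 ≈ -0.77732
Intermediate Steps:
(59*(c + Z) + 31759)/(2242 - 49095) = (59*(33 + 46) + 31759)/(2242 - 49095) = (59*79 + 31759)/(-46853) = (4661 + 31759)*(-1/46853) = 36420*(-1/46853) = -36420/46853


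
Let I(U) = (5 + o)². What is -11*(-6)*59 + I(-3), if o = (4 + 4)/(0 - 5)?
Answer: 97639/25 ≈ 3905.6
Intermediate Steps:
o = -8/5 (o = 8/(-5) = 8*(-⅕) = -8/5 ≈ -1.6000)
I(U) = 289/25 (I(U) = (5 - 8/5)² = (17/5)² = 289/25)
-11*(-6)*59 + I(-3) = -11*(-6)*59 + 289/25 = 66*59 + 289/25 = 3894 + 289/25 = 97639/25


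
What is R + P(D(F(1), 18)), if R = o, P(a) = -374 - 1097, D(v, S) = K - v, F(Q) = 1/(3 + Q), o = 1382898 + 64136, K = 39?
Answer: 1445563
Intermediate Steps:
o = 1447034
D(v, S) = 39 - v
P(a) = -1471
R = 1447034
R + P(D(F(1), 18)) = 1447034 - 1471 = 1445563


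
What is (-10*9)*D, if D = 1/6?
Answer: -15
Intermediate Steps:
D = ⅙ ≈ 0.16667
(-10*9)*D = -10*9*(⅙) = -90*⅙ = -15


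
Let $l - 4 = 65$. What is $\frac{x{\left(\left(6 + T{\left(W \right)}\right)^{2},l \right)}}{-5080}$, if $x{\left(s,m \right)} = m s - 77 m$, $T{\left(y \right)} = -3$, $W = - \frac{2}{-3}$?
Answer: $\frac{1173}{1270} \approx 0.92362$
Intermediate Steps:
$W = \frac{2}{3}$ ($W = \left(-2\right) \left(- \frac{1}{3}\right) = \frac{2}{3} \approx 0.66667$)
$l = 69$ ($l = 4 + 65 = 69$)
$x{\left(s,m \right)} = - 77 m + m s$
$\frac{x{\left(\left(6 + T{\left(W \right)}\right)^{2},l \right)}}{-5080} = \frac{69 \left(-77 + \left(6 - 3\right)^{2}\right)}{-5080} = 69 \left(-77 + 3^{2}\right) \left(- \frac{1}{5080}\right) = 69 \left(-77 + 9\right) \left(- \frac{1}{5080}\right) = 69 \left(-68\right) \left(- \frac{1}{5080}\right) = \left(-4692\right) \left(- \frac{1}{5080}\right) = \frac{1173}{1270}$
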